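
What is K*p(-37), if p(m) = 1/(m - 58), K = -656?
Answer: 656/95 ≈ 6.9053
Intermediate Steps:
p(m) = 1/(-58 + m)
K*p(-37) = -656/(-58 - 37) = -656/(-95) = -656*(-1/95) = 656/95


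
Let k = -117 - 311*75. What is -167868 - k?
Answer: -144426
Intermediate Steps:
k = -23442 (k = -117 - 23325 = -23442)
-167868 - k = -167868 - 1*(-23442) = -167868 + 23442 = -144426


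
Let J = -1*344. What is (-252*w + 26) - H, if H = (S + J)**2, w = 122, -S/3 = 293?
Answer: -1526447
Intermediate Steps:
S = -879 (S = -3*293 = -879)
J = -344
H = 1495729 (H = (-879 - 344)**2 = (-1223)**2 = 1495729)
(-252*w + 26) - H = (-252*122 + 26) - 1*1495729 = (-30744 + 26) - 1495729 = -30718 - 1495729 = -1526447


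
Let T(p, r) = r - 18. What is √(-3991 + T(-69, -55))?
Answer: 4*I*√254 ≈ 63.75*I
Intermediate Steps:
T(p, r) = -18 + r
√(-3991 + T(-69, -55)) = √(-3991 + (-18 - 55)) = √(-3991 - 73) = √(-4064) = 4*I*√254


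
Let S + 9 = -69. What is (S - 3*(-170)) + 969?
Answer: 1401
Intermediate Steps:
S = -78 (S = -9 - 69 = -78)
(S - 3*(-170)) + 969 = (-78 - 3*(-170)) + 969 = (-78 + 510) + 969 = 432 + 969 = 1401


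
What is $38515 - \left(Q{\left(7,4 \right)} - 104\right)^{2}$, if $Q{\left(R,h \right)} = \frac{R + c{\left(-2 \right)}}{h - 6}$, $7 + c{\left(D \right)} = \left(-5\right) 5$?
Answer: $\frac{120571}{4} \approx 30143.0$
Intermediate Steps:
$c{\left(D \right)} = -32$ ($c{\left(D \right)} = -7 - 25 = -32$)
$Q{\left(R,h \right)} = \frac{-32 + R}{-6 + h}$ ($Q{\left(R,h \right)} = \frac{R - 32}{h - 6} = \frac{-32 + R}{-6 + h}$)
$38515 - \left(Q{\left(7,4 \right)} - 104\right)^{2} = 38515 - \left(\frac{-32 + 7}{-6 + 4} - 104\right)^{2} = 38515 - \left(\frac{1}{-2} \left(-25\right) - 104\right)^{2} = 38515 - \left(\left(- \frac{1}{2}\right) \left(-25\right) - 104\right)^{2} = 38515 - \left(\frac{25}{2} - 104\right)^{2} = 38515 - \left(- \frac{183}{2}\right)^{2} = 38515 - \frac{33489}{4} = \frac{120571}{4}$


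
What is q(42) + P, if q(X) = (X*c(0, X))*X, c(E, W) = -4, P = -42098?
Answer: -49154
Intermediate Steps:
q(X) = -4*X² (q(X) = (X*(-4))*X = (-4*X)*X = -4*X²)
q(42) + P = -4*42² - 42098 = -4*1764 - 42098 = -7056 - 42098 = -49154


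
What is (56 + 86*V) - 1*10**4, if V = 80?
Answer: -3064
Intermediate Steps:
(56 + 86*V) - 1*10**4 = (56 + 86*80) - 1*10**4 = (56 + 6880) - 1*10000 = 6936 - 10000 = -3064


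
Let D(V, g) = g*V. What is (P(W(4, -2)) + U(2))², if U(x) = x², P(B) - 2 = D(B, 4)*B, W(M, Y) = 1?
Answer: 100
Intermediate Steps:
D(V, g) = V*g
P(B) = 2 + 4*B² (P(B) = 2 + (B*4)*B = 2 + (4*B)*B = 2 + 4*B²)
(P(W(4, -2)) + U(2))² = ((2 + 4*1²) + 2²)² = ((2 + 4*1) + 4)² = ((2 + 4) + 4)² = (6 + 4)² = 10² = 100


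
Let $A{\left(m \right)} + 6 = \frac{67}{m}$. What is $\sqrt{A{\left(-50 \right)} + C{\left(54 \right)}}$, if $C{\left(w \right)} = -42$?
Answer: $\frac{i \sqrt{4934}}{10} \approx 7.0242 i$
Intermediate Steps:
$A{\left(m \right)} = -6 + \frac{67}{m}$
$\sqrt{A{\left(-50 \right)} + C{\left(54 \right)}} = \sqrt{\left(-6 + \frac{67}{-50}\right) - 42} = \sqrt{\left(-6 + 67 \left(- \frac{1}{50}\right)\right) - 42} = \sqrt{\left(-6 - \frac{67}{50}\right) - 42} = \sqrt{- \frac{367}{50} - 42} = \sqrt{- \frac{2467}{50}} = \frac{i \sqrt{4934}}{10}$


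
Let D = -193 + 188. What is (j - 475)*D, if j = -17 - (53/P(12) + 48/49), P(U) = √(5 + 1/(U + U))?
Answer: 120780/49 + 530*√6/11 ≈ 2582.9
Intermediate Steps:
D = -5
P(U) = √(5 + 1/(2*U))
j = -881/49 - 106*√6/11 (j = -17 - (53/((√(20 + 2/12)/2)) + 48/49) = -17 - (53/((√(20 + 2*(1/12))/2)) + 48*(1/49)) = -17 - (53/((√(20 + ⅙)/2)) + 48/49) = -17 - (53/((√(121/6)/2)) + 48/49) = -17 - (53/(((11*√6/6)/2)) + 48/49) = -17 - (53/((11*√6/12)) + 48/49) = -17 - (53*(2*√6/11) + 48/49) = -17 - (106*√6/11 + 48/49) = -17 - (48/49 + 106*√6/11) = -17 + (-48/49 - 106*√6/11) = -881/49 - 106*√6/11 ≈ -41.584)
(j - 475)*D = ((-881/49 - 106*√6/11) - 475)*(-5) = (-24156/49 - 106*√6/11)*(-5) = 120780/49 + 530*√6/11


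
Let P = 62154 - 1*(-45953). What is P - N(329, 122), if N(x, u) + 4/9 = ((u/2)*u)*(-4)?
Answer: 1240879/9 ≈ 1.3788e+5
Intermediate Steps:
N(x, u) = -4/9 - 2*u**2 (N(x, u) = -4/9 + ((u/2)*u)*(-4) = -4/9 + (u**2/2)*(-4) = -4/9 - 2*u**2)
P = 108107 (P = 62154 + 45953 = 108107)
P - N(329, 122) = 108107 - (-4/9 - 2*122**2) = 108107 - (-4/9 - 2*14884) = 108107 - (-4/9 - 29768) = 108107 - 1*(-267916/9) = 108107 + 267916/9 = 1240879/9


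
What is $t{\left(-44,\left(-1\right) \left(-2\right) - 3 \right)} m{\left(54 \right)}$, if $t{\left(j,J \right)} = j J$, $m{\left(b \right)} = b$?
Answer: $2376$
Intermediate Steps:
$t{\left(j,J \right)} = J j$
$t{\left(-44,\left(-1\right) \left(-2\right) - 3 \right)} m{\left(54 \right)} = \left(\left(-1\right) \left(-2\right) - 3\right) \left(-44\right) 54 = \left(2 - 3\right) \left(-44\right) 54 = \left(-1\right) \left(-44\right) 54 = 44 \cdot 54 = 2376$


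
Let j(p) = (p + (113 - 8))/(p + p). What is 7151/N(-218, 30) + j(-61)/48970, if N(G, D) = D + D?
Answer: 427225027/3584604 ≈ 119.18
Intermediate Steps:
N(G, D) = 2*D
j(p) = (105 + p)/(2*p) (j(p) = (p + 105)/((2*p)) = (105 + p)*(1/(2*p)) = (105 + p)/(2*p))
7151/N(-218, 30) + j(-61)/48970 = 7151/((2*30)) + ((1/2)*(105 - 61)/(-61))/48970 = 7151/60 + ((1/2)*(-1/61)*44)*(1/48970) = 7151*(1/60) - 22/61*1/48970 = 7151/60 - 11/1493585 = 427225027/3584604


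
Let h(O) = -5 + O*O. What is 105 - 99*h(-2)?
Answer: 204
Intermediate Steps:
h(O) = -5 + O**2
105 - 99*h(-2) = 105 - 99*(-5 + (-2)**2) = 105 - 99*(-5 + 4) = 105 - 99*(-1) = 105 + 99 = 204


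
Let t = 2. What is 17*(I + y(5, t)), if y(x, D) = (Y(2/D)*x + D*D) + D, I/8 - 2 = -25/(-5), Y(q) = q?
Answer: 1139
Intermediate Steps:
I = 56 (I = 16 + 8*(-25/(-5)) = 16 + 8*(-25*(-⅕)) = 16 + 8*5 = 16 + 40 = 56)
y(x, D) = D + D² + 2*x/D (y(x, D) = ((2/D)*x + D*D) + D = (2*x/D + D²) + D = (D² + 2*x/D) + D = D + D² + 2*x/D)
17*(I + y(5, t)) = 17*(56 + (2 + 2² + 2*5/2)) = 17*(56 + (2 + 4 + 2*5*(½))) = 17*(56 + (2 + 4 + 5)) = 17*(56 + 11) = 17*67 = 1139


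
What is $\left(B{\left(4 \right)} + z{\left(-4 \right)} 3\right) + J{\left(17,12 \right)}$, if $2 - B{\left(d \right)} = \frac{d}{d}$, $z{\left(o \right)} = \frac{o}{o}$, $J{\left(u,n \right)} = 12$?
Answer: $16$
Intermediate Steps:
$z{\left(o \right)} = 1$
$B{\left(d \right)} = 1$ ($B{\left(d \right)} = 2 - \frac{d}{d} = 2 - 1 = 1$)
$\left(B{\left(4 \right)} + z{\left(-4 \right)} 3\right) + J{\left(17,12 \right)} = \left(1 + 1 \cdot 3\right) + 12 = \left(1 + 3\right) + 12 = 4 + 12 = 16$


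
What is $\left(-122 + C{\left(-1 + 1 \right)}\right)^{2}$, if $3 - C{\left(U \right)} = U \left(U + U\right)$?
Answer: $14161$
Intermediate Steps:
$C{\left(U \right)} = 3 - 2 U^{2}$ ($C{\left(U \right)} = 3 - U \left(U + U\right) = 3 - U 2 U = 3 - 2 U^{2}$)
$\left(-122 + C{\left(-1 + 1 \right)}\right)^{2} = \left(-122 + \left(3 - 2 \left(-1 + 1\right)^{2}\right)\right)^{2} = \left(-122 + \left(3 - 2 \cdot 0^{2}\right)\right)^{2} = \left(-122 + \left(3 - 0\right)\right)^{2} = \left(-122 + \left(3 + 0\right)\right)^{2} = \left(-122 + 3\right)^{2} = \left(-119\right)^{2} = 14161$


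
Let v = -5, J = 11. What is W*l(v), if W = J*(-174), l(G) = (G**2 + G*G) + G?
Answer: -86130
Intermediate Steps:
l(G) = G + 2*G**2 (l(G) = (G**2 + G**2) + G = 2*G**2 + G = G + 2*G**2)
W = -1914 (W = 11*(-174) = -1914)
W*l(v) = -(-9570)*(1 + 2*(-5)) = -(-9570)*(1 - 10) = -(-9570)*(-9) = -1914*45 = -86130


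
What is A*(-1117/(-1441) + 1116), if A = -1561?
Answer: -2512075153/1441 ≈ -1.7433e+6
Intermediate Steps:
A*(-1117/(-1441) + 1116) = -1561*(-1117/(-1441) + 1116) = -1561*(-1117*(-1/1441) + 1116) = -1561*(1117/1441 + 1116) = -1561*1609273/1441 = -2512075153/1441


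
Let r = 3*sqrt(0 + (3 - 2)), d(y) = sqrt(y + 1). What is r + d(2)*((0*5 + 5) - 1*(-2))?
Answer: 3 + 7*sqrt(3) ≈ 15.124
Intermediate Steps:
d(y) = sqrt(1 + y)
r = 3 (r = 3*sqrt(0 + 1) = 3*sqrt(1) = 3*1 = 3)
r + d(2)*((0*5 + 5) - 1*(-2)) = 3 + sqrt(1 + 2)*((0*5 + 5) - 1*(-2)) = 3 + sqrt(3)*((0 + 5) + 2) = 3 + sqrt(3)*(5 + 2) = 3 + sqrt(3)*7 = 3 + 7*sqrt(3)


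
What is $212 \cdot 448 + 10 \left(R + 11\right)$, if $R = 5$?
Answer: $95136$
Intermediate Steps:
$212 \cdot 448 + 10 \left(R + 11\right) = 212 \cdot 448 + 10 \left(5 + 11\right) = 94976 + 10 \cdot 16 = 94976 + 160 = 95136$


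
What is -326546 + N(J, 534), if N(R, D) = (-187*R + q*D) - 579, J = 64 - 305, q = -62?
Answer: -315166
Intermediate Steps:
J = -241
N(R, D) = -579 - 187*R - 62*D (N(R, D) = (-187*R - 62*D) - 579 = -579 - 187*R - 62*D)
-326546 + N(J, 534) = -326546 + (-579 - 187*(-241) - 62*534) = -326546 + (-579 + 45067 - 33108) = -326546 + 11380 = -315166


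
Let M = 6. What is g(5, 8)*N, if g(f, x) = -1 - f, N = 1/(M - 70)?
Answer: 3/32 ≈ 0.093750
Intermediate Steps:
N = -1/64 (N = 1/(6 - 70) = 1/(-64) = -1/64 ≈ -0.015625)
g(5, 8)*N = (-1 - 1*5)*(-1/64) = (-1 - 5)*(-1/64) = -6*(-1/64) = 3/32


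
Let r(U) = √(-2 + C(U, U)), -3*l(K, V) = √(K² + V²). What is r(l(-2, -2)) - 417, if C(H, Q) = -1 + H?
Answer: -417 + I*√(27 + 6*√2)/3 ≈ -417.0 + 1.9857*I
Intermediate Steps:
l(K, V) = -√(K² + V²)/3
r(U) = √(-3 + U) (r(U) = √(-2 + (-1 + U)) = √(-3 + U))
r(l(-2, -2)) - 417 = √(-3 - √((-2)² + (-2)²)/3) - 417 = √(-3 - √(4 + 4)/3) - 417 = √(-3 - 2*√2/3) - 417 = -417 + √(-3 - 2*√2/3)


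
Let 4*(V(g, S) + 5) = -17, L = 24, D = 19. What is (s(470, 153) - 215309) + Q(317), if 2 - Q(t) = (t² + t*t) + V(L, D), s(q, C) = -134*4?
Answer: -1667247/4 ≈ -4.1681e+5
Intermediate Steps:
V(g, S) = -37/4 (V(g, S) = -5 + (¼)*(-17) = -5 - 17/4 = -37/4)
s(q, C) = -536
Q(t) = 45/4 - 2*t² (Q(t) = 2 - ((t² + t*t) - 37/4) = 2 - ((t² + t²) - 37/4) = 2 - (2*t² - 37/4) = 2 - (-37/4 + 2*t²) = 2 + (37/4 - 2*t²) = 45/4 - 2*t²)
(s(470, 153) - 215309) + Q(317) = (-536 - 215309) + (45/4 - 2*317²) = -215845 + (45/4 - 2*100489) = -215845 + (45/4 - 200978) = -215845 - 803867/4 = -1667247/4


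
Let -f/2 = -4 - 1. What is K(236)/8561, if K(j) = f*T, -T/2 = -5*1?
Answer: 100/8561 ≈ 0.011681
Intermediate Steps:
T = 10 (T = -(-10) = -2*(-5) = 10)
f = 10 (f = -2*(-4 - 1) = -2*(-5) = 10)
K(j) = 100 (K(j) = 10*10 = 100)
K(236)/8561 = 100/8561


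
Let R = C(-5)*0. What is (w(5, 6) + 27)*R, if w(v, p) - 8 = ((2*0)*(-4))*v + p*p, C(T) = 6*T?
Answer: 0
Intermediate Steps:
R = 0 (R = (6*(-5))*0 = -30*0 = 0)
w(v, p) = 8 + p² (w(v, p) = 8 + (((2*0)*(-4))*v + p*p) = 8 + ((0*(-4))*v + p²) = 8 + (0*v + p²) = 8 + (0 + p²) = 8 + p²)
(w(5, 6) + 27)*R = ((8 + 6²) + 27)*0 = ((8 + 36) + 27)*0 = (44 + 27)*0 = 71*0 = 0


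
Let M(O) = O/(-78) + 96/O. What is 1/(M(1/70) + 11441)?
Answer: 5460/99159059 ≈ 5.5063e-5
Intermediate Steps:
M(O) = 96/O - O/78 (M(O) = O*(-1/78) + 96/O = -O/78 + 96/O = 96/O - O/78)
1/(M(1/70) + 11441) = 1/((96/(1/70) - 1/78/70) + 11441) = 1/((96/(1/70) - 1/78*1/70) + 11441) = 1/((96*70 - 1/5460) + 11441) = 1/((6720 - 1/5460) + 11441) = 1/(36691199/5460 + 11441) = 1/(99159059/5460) = 5460/99159059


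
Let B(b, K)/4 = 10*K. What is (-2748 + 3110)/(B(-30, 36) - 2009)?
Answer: -362/569 ≈ -0.63620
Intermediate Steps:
B(b, K) = 40*K (B(b, K) = 4*(10*K) = 40*K)
(-2748 + 3110)/(B(-30, 36) - 2009) = (-2748 + 3110)/(40*36 - 2009) = 362/(1440 - 2009) = 362/(-569) = 362*(-1/569) = -362/569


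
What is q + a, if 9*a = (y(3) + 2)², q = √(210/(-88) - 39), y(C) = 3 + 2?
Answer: 49/9 + I*√20031/22 ≈ 5.4444 + 6.4332*I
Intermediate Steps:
y(C) = 5
q = I*√20031/22 (q = √(210*(-1/88) - 39) = √(-105/44 - 39) = √(-1821/44) = I*√20031/22 ≈ 6.4332*I)
a = 49/9 (a = (5 + 2)²/9 = (⅑)*7² = (⅑)*49 = 49/9 ≈ 5.4444)
q + a = I*√20031/22 + 49/9 = 49/9 + I*√20031/22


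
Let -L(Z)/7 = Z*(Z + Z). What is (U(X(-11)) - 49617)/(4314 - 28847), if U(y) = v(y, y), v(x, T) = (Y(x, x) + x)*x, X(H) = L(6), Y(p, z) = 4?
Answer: -202383/24533 ≈ -8.2494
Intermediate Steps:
L(Z) = -14*Z² (L(Z) = -7*Z*(Z + Z) = -7*Z*2*Z = -14*Z²)
X(H) = -504 (X(H) = -14*6² = -14*36 = -504)
v(x, T) = x*(4 + x) (v(x, T) = (4 + x)*x = x*(4 + x))
U(y) = y*(4 + y)
(U(X(-11)) - 49617)/(4314 - 28847) = (-504*(4 - 504) - 49617)/(4314 - 28847) = (-504*(-500) - 49617)/(-24533) = (252000 - 49617)*(-1/24533) = 202383*(-1/24533) = -202383/24533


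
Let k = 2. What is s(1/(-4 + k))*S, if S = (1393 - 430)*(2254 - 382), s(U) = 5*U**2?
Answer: 2253420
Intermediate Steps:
S = 1802736 (S = 963*1872 = 1802736)
s(1/(-4 + k))*S = (5*(1/(-4 + 2))**2)*1802736 = (5*(1/(-2))**2)*1802736 = (5*(-1/2)**2)*1802736 = (5*(1/4))*1802736 = (5/4)*1802736 = 2253420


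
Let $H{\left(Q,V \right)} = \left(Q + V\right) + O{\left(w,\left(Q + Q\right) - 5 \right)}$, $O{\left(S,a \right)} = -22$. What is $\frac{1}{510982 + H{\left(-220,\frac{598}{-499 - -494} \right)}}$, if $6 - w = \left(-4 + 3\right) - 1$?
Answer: $\frac{5}{2553102} \approx 1.9584 \cdot 10^{-6}$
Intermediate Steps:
$w = 8$ ($w = 6 - \left(\left(-4 + 3\right) - 1\right) = 6 - \left(-1 - 1\right) = 6 - -2 = 6 + 2 = 8$)
$H{\left(Q,V \right)} = -22 + Q + V$ ($H{\left(Q,V \right)} = \left(Q + V\right) - 22 = -22 + Q + V$)
$\frac{1}{510982 + H{\left(-220,\frac{598}{-499 - -494} \right)}} = \frac{1}{510982 - \left(242 - \frac{598}{-499 - -494}\right)} = \frac{1}{510982 - \left(242 - \frac{598}{-499 + 494}\right)} = \frac{1}{510982 - \left(242 + \frac{598}{5}\right)} = \frac{1}{510982 - \frac{1808}{5}} = \frac{1}{\frac{2553102}{5}} = \frac{5}{2553102}$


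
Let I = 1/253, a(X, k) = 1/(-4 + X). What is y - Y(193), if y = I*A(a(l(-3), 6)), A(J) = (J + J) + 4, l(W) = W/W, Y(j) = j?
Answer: -146477/759 ≈ -192.99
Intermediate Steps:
l(W) = 1
A(J) = 4 + 2*J (A(J) = 2*J + 4 = 4 + 2*J)
I = 1/253 ≈ 0.0039526
y = 10/759 (y = (4 + 2/(-4 + 1))/253 = (4 + 2/(-3))/253 = (4 + 2*(-⅓))/253 = (4 - ⅔)/253 = (1/253)*(10/3) = 10/759 ≈ 0.013175)
y - Y(193) = 10/759 - 1*193 = 10/759 - 193 = -146477/759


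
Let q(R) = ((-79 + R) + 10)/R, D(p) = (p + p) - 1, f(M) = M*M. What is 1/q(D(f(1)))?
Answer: -1/68 ≈ -0.014706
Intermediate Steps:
f(M) = M²
D(p) = -1 + 2*p (D(p) = 2*p - 1 = -1 + 2*p)
q(R) = (-69 + R)/R
1/q(D(f(1))) = 1/((-69 + (-1 + 2*1²))/(-1 + 2*1²)) = 1/((-69 + (-1 + 2*1))/(-1 + 2*1)) = 1/((-69 + (-1 + 2))/(-1 + 2)) = 1/((-69 + 1)/1) = 1/(1*(-68)) = 1/(-68) = -1/68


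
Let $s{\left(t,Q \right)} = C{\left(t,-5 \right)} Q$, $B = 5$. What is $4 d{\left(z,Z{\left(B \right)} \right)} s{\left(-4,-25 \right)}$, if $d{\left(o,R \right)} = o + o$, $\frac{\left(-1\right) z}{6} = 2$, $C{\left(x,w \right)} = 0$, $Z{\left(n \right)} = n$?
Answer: $0$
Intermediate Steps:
$z = -12$ ($z = \left(-6\right) 2 = -12$)
$s{\left(t,Q \right)} = 0$ ($s{\left(t,Q \right)} = 0 Q = 0$)
$d{\left(o,R \right)} = 2 o$
$4 d{\left(z,Z{\left(B \right)} \right)} s{\left(-4,-25 \right)} = 4 \cdot 2 \left(-12\right) 0 = 4 \left(-24\right) 0 = \left(-96\right) 0 = 0$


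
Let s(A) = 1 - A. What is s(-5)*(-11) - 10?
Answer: -76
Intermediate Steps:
s(-5)*(-11) - 10 = (1 - 1*(-5))*(-11) - 10 = (1 + 5)*(-11) - 10 = 6*(-11) - 10 = -66 - 10 = -76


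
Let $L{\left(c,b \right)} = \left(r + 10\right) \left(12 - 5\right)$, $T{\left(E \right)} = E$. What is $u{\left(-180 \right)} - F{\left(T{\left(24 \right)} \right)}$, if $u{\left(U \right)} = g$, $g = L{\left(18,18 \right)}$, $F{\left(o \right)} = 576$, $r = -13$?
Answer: $-597$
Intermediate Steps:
$L{\left(c,b \right)} = -21$ ($L{\left(c,b \right)} = \left(-13 + 10\right) \left(12 - 5\right) = \left(-3\right) 7 = -21$)
$g = -21$
$u{\left(U \right)} = -21$
$u{\left(-180 \right)} - F{\left(T{\left(24 \right)} \right)} = -21 - 576 = -597$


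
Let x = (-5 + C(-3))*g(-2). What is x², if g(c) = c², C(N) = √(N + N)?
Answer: 304 - 160*I*√6 ≈ 304.0 - 391.92*I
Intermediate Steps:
C(N) = √2*√N (C(N) = √(2*N) = √2*√N)
x = -20 + 4*I*√6 (x = (-5 + √2*√(-3))*(-2)² = (-5 + √2*(I*√3))*4 = (-5 + I*√6)*4 = -20 + 4*I*√6 ≈ -20.0 + 9.798*I)
x² = (-20 + 4*I*√6)²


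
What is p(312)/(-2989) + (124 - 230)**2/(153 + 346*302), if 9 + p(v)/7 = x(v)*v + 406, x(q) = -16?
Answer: 485641547/44683415 ≈ 10.868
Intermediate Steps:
p(v) = 2779 - 112*v (p(v) = -63 + 7*(-16*v + 406) = -63 + 7*(406 - 16*v) = -63 + (2842 - 112*v) = 2779 - 112*v)
p(312)/(-2989) + (124 - 230)**2/(153 + 346*302) = (2779 - 112*312)/(-2989) + (124 - 230)**2/(153 + 346*302) = (2779 - 34944)*(-1/2989) + (-106)**2/(153 + 104492) = -32165*(-1/2989) + 11236/104645 = 4595/427 + 11236*(1/104645) = 4595/427 + 11236/104645 = 485641547/44683415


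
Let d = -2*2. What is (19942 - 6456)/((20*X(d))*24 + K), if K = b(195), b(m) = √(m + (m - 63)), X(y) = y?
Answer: -8631040/1228691 - 13486*√327/3686073 ≈ -7.0907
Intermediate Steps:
d = -4
b(m) = √(-63 + 2*m) (b(m) = √(m + (-63 + m)) = √(-63 + 2*m))
K = √327 (K = √(-63 + 2*195) = √(-63 + 390) = √327 ≈ 18.083)
(19942 - 6456)/((20*X(d))*24 + K) = (19942 - 6456)/((20*(-4))*24 + √327) = 13486/(-80*24 + √327) = 13486/(-1920 + √327)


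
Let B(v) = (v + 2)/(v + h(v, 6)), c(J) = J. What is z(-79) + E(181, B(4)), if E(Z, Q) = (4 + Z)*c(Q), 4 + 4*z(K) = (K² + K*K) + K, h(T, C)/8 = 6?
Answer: 162297/52 ≈ 3121.1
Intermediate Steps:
h(T, C) = 48 (h(T, C) = 8*6 = 48)
z(K) = -1 + K²/2 + K/4 (z(K) = -1 + ((K² + K*K) + K)/4 = -1 + ((K² + K²) + K)/4 = -1 + (2*K² + K)/4 = -1 + (K + 2*K²)/4 = -1 + (K²/2 + K/4) = -1 + K²/2 + K/4)
B(v) = (2 + v)/(48 + v) (B(v) = (v + 2)/(v + 48) = (2 + v)/(48 + v))
E(Z, Q) = Q*(4 + Z) (E(Z, Q) = (4 + Z)*Q = Q*(4 + Z))
z(-79) + E(181, B(4)) = (-1 + (½)*(-79)² + (¼)*(-79)) + ((2 + 4)/(48 + 4))*(4 + 181) = (-1 + (½)*6241 - 79/4) + (6/52)*185 = (-1 + 6241/2 - 79/4) + ((1/52)*6)*185 = 12399/4 + (3/26)*185 = 12399/4 + 555/26 = 162297/52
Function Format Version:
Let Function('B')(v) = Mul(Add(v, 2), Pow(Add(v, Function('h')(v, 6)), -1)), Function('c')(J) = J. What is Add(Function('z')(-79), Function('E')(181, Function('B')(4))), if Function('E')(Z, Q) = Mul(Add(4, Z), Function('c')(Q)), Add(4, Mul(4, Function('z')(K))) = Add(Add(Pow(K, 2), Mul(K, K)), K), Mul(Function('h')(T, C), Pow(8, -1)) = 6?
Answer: Rational(162297, 52) ≈ 3121.1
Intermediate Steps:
Function('h')(T, C) = 48 (Function('h')(T, C) = Mul(8, 6) = 48)
Function('z')(K) = Add(-1, Mul(Rational(1, 2), Pow(K, 2)), Mul(Rational(1, 4), K)) (Function('z')(K) = Add(-1, Mul(Rational(1, 4), Add(Add(Pow(K, 2), Mul(K, K)), K))) = Add(-1, Mul(Rational(1, 4), Add(Add(Pow(K, 2), Pow(K, 2)), K))) = Add(-1, Mul(Rational(1, 4), Add(Mul(2, Pow(K, 2)), K))) = Add(-1, Mul(Rational(1, 4), Add(K, Mul(2, Pow(K, 2))))) = Add(-1, Add(Mul(Rational(1, 2), Pow(K, 2)), Mul(Rational(1, 4), K))) = Add(-1, Mul(Rational(1, 2), Pow(K, 2)), Mul(Rational(1, 4), K)))
Function('B')(v) = Mul(Pow(Add(48, v), -1), Add(2, v)) (Function('B')(v) = Mul(Add(v, 2), Pow(Add(v, 48), -1)) = Mul(Add(2, v), Pow(Add(48, v), -1)) = Mul(Pow(Add(48, v), -1), Add(2, v)))
Function('E')(Z, Q) = Mul(Q, Add(4, Z)) (Function('E')(Z, Q) = Mul(Add(4, Z), Q) = Mul(Q, Add(4, Z)))
Add(Function('z')(-79), Function('E')(181, Function('B')(4))) = Add(Add(-1, Mul(Rational(1, 2), Pow(-79, 2)), Mul(Rational(1, 4), -79)), Mul(Mul(Pow(Add(48, 4), -1), Add(2, 4)), Add(4, 181))) = Add(Add(-1, Mul(Rational(1, 2), 6241), Rational(-79, 4)), Mul(Mul(Pow(52, -1), 6), 185)) = Add(Add(-1, Rational(6241, 2), Rational(-79, 4)), Mul(Mul(Rational(1, 52), 6), 185)) = Add(Rational(12399, 4), Mul(Rational(3, 26), 185)) = Add(Rational(12399, 4), Rational(555, 26)) = Rational(162297, 52)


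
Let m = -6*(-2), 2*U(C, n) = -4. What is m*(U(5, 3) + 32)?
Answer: 360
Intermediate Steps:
U(C, n) = -2 (U(C, n) = (1/2)*(-4) = -2)
m = 12
m*(U(5, 3) + 32) = 12*(-2 + 32) = 12*30 = 360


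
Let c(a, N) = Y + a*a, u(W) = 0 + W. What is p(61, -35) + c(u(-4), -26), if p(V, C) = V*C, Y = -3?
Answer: -2122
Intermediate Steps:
u(W) = W
c(a, N) = -3 + a² (c(a, N) = -3 + a*a = -3 + a²)
p(V, C) = C*V
p(61, -35) + c(u(-4), -26) = -35*61 + (-3 + (-4)²) = -2135 + (-3 + 16) = -2135 + 13 = -2122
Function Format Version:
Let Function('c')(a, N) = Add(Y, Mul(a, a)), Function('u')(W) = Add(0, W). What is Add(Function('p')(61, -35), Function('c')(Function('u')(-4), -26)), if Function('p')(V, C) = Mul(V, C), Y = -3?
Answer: -2122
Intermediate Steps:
Function('u')(W) = W
Function('c')(a, N) = Add(-3, Pow(a, 2)) (Function('c')(a, N) = Add(-3, Mul(a, a)) = Add(-3, Pow(a, 2)))
Function('p')(V, C) = Mul(C, V)
Add(Function('p')(61, -35), Function('c')(Function('u')(-4), -26)) = Add(Mul(-35, 61), Add(-3, Pow(-4, 2))) = Add(-2135, Add(-3, 16)) = Add(-2135, 13) = -2122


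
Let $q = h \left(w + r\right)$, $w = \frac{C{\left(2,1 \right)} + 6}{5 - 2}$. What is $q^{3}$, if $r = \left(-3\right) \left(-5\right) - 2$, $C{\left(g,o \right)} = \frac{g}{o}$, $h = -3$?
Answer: $-103823$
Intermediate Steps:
$w = \frac{8}{3}$ ($w = \frac{\frac{2}{1} + 6}{5 - 2} = \frac{2 \cdot 1 + 6}{3} = \left(2 + 6\right) \frac{1}{3} = 8 \cdot \frac{1}{3} = \frac{8}{3} \approx 2.6667$)
$r = 13$ ($r = 15 - 2 = 13$)
$q = -47$ ($q = - 3 \left(\frac{8}{3} + 13\right) = \left(-3\right) \frac{47}{3} = -47$)
$q^{3} = \left(-47\right)^{3} = -103823$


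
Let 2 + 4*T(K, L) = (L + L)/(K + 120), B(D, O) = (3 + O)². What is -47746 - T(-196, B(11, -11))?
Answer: -1814313/38 ≈ -47745.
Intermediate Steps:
T(K, L) = -½ + L/(2*(120 + K)) (T(K, L) = -½ + ((L + L)/(K + 120))/4 = -½ + ((2*L)/(120 + K))/4 = -½ + (2*L/(120 + K))/4 = -½ + L/(2*(120 + K)))
-47746 - T(-196, B(11, -11)) = -47746 - (-120 + (3 - 11)² - 1*(-196))/(2*(120 - 196)) = -47746 - (-120 + (-8)² + 196)/(2*(-76)) = -47746 - (-1)*(-120 + 64 + 196)/(2*76) = -47746 - (-1)*140/(2*76) = -47746 - 1*(-35/38) = -47746 + 35/38 = -1814313/38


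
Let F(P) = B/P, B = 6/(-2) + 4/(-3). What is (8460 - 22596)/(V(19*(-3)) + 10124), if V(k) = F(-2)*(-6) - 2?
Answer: -14136/10109 ≈ -1.3984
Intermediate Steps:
B = -13/3 (B = 6*(-½) + 4*(-⅓) = -3 - 4/3 = -13/3 ≈ -4.3333)
F(P) = -13/(3*P)
V(k) = -15 (V(k) = -13/3/(-2)*(-6) - 2 = -13/3*(-½)*(-6) - 2 = (13/6)*(-6) - 2 = -13 - 2 = -15)
(8460 - 22596)/(V(19*(-3)) + 10124) = (8460 - 22596)/(-15 + 10124) = -14136/10109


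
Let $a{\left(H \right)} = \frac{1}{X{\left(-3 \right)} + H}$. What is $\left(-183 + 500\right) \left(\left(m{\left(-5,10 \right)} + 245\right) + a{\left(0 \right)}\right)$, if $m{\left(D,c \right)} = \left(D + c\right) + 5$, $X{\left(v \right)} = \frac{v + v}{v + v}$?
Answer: $81152$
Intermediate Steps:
$X{\left(v \right)} = 1$ ($X{\left(v \right)} = \frac{2 v}{2 v} = 2 v \frac{1}{2 v} = 1$)
$m{\left(D,c \right)} = 5 + D + c$
$a{\left(H \right)} = \frac{1}{1 + H}$
$\left(-183 + 500\right) \left(\left(m{\left(-5,10 \right)} + 245\right) + a{\left(0 \right)}\right) = \left(-183 + 500\right) \left(\left(\left(5 - 5 + 10\right) + 245\right) + \frac{1}{1 + 0}\right) = 317 \left(\left(10 + 245\right) + 1^{-1}\right) = 317 \left(255 + 1\right) = 317 \cdot 256 = 81152$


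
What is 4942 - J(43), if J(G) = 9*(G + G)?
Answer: 4168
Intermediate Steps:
J(G) = 18*G (J(G) = 9*(2*G) = 18*G)
4942 - J(43) = 4942 - 18*43 = 4942 - 1*774 = 4942 - 774 = 4168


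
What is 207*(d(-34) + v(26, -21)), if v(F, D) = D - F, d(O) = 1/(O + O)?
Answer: -661779/68 ≈ -9732.0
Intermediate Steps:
d(O) = 1/(2*O)
207*(d(-34) + v(26, -21)) = 207*((1/2)/(-34) + (-21 - 1*26)) = 207*((1/2)*(-1/34) + (-21 - 26)) = 207*(-1/68 - 47) = 207*(-3197/68) = -661779/68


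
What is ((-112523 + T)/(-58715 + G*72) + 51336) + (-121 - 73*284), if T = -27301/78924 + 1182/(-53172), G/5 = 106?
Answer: 73053790650634739/2396111725140 ≈ 30488.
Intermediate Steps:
G = 530 (G = 5*106 = 530)
T = -42914915/116570748 (T = -27301*1/78924 + 1182*(-1/53172) = -27301/78924 - 197/8862 = -42914915/116570748 ≈ -0.36814)
((-112523 + T)/(-58715 + G*72) + 51336) + (-121 - 73*284) = ((-112523 - 42914915/116570748)/(-58715 + 530*72) + 51336) + (-121 - 73*284) = (-13116933192119/(116570748*(-58715 + 38160)) + 51336) + (-121 - 20732) = (-13116933192119/116570748/(-20555) + 51336) - 20853 = (-13116933192119/116570748*(-1/20555) + 51336) - 20853 = (13116933192119/2396111725140 + 51336) - 20853 = 123019908454979159/2396111725140 - 20853 = 73053790650634739/2396111725140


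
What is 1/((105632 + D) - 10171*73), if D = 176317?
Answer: -1/460534 ≈ -2.1714e-6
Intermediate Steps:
1/((105632 + D) - 10171*73) = 1/((105632 + 176317) - 10171*73) = 1/(281949 - 742483) = 1/(-460534) = -1/460534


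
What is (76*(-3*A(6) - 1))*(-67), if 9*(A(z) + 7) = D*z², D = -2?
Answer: -224048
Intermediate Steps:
A(z) = -7 - 2*z²/9 (A(z) = -7 + (-2*z²)/9 = -7 - 2*z²/9)
(76*(-3*A(6) - 1))*(-67) = (76*(-3*(-7 - 2/9*6²) - 1))*(-67) = (76*(-3*(-7 - 2/9*36) - 1))*(-67) = (76*(-3*(-7 - 8) - 1))*(-67) = (76*(-3*(-15) - 1))*(-67) = (76*(45 - 1))*(-67) = (76*44)*(-67) = 3344*(-67) = -224048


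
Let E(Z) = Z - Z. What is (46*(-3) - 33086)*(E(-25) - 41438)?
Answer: 1376736112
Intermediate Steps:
E(Z) = 0
(46*(-3) - 33086)*(E(-25) - 41438) = (46*(-3) - 33086)*(0 - 41438) = (-138 - 33086)*(-41438) = -33224*(-41438) = 1376736112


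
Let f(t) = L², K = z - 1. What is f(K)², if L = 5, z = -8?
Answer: 625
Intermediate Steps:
K = -9 (K = -8 - 1 = -9)
f(t) = 25 (f(t) = 5² = 25)
f(K)² = 25² = 625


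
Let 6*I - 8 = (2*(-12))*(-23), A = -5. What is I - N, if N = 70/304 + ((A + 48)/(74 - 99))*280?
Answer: 1310323/2280 ≈ 574.70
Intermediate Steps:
I = 280/3 (I = 4/3 + ((2*(-12))*(-23))/6 = 4/3 + (-24*(-23))/6 = 4/3 + (⅙)*552 = 4/3 + 92 = 280/3 ≈ 93.333)
N = -365841/760 (N = 70/304 + ((-5 + 48)/(74 - 99))*280 = 70*(1/304) + (43/(-25))*280 = 35/152 + (43*(-1/25))*280 = 35/152 - 43/25*280 = 35/152 - 2408/5 = -365841/760 ≈ -481.37)
I - N = 280/3 - 1*(-365841/760) = 280/3 + 365841/760 = 1310323/2280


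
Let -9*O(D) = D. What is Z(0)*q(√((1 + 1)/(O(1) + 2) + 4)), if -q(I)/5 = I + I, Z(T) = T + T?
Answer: 0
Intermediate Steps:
O(D) = -D/9
Z(T) = 2*T
q(I) = -10*I (q(I) = -5*(I + I) = -10*I)
Z(0)*q(√((1 + 1)/(O(1) + 2) + 4)) = (2*0)*(-10*√((1 + 1)/(-⅑*1 + 2) + 4)) = 0*(-10*√(2/(-⅑ + 2) + 4)) = 0*(-10*√(2/(17/9) + 4)) = 0*(-10*√(2*(9/17) + 4)) = 0*(-10*√(18/17 + 4)) = 0*(-10*√1462/17) = 0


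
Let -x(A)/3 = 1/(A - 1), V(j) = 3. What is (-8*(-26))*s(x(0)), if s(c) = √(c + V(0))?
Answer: 208*√6 ≈ 509.49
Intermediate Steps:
x(A) = -3/(-1 + A) (x(A) = -3/(A - 1) = -3/(-1 + A))
s(c) = √(3 + c) (s(c) = √(c + 3) = √(3 + c))
(-8*(-26))*s(x(0)) = (-8*(-26))*√(3 - 3/(-1 + 0)) = 208*√(3 - 3/(-1)) = 208*√(3 - 3*(-1)) = 208*√(3 + 3) = 208*√6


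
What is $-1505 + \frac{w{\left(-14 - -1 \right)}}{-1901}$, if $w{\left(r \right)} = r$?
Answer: $- \frac{2860992}{1901} \approx -1505.0$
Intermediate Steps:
$-1505 + \frac{w{\left(-14 - -1 \right)}}{-1901} = -1505 + \frac{-14 - -1}{-1901} = -1505 + \left(-14 + 1\right) \left(- \frac{1}{1901}\right) = -1505 - - \frac{13}{1901} = -1505 + \frac{13}{1901} = - \frac{2860992}{1901}$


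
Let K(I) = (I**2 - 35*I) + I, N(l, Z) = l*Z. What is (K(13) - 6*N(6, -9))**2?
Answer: 2601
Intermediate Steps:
N(l, Z) = Z*l
K(I) = I**2 - 34*I
(K(13) - 6*N(6, -9))**2 = (13*(-34 + 13) - (-54)*6)**2 = (13*(-21) - 6*(-54))**2 = (-273 + 324)**2 = 51**2 = 2601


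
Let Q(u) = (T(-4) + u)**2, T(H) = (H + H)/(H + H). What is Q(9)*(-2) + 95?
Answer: -105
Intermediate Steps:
T(H) = 1 (T(H) = (2*H)/((2*H)) = (2*H)*(1/(2*H)) = 1)
Q(u) = (1 + u)**2
Q(9)*(-2) + 95 = (1 + 9)**2*(-2) + 95 = 10**2*(-2) + 95 = 100*(-2) + 95 = -200 + 95 = -105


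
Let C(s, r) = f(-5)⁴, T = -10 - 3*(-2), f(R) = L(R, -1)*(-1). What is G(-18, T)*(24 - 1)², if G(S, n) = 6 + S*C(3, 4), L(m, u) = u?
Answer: -6348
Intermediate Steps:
f(R) = 1 (f(R) = -1*(-1) = 1)
T = -4 (T = -10 + 6 = -4)
C(s, r) = 1 (C(s, r) = 1⁴ = 1)
G(S, n) = 6 + S (G(S, n) = 6 + S*1 = 6 + S)
G(-18, T)*(24 - 1)² = (6 - 18)*(24 - 1)² = -12*23² = -12*529 = -6348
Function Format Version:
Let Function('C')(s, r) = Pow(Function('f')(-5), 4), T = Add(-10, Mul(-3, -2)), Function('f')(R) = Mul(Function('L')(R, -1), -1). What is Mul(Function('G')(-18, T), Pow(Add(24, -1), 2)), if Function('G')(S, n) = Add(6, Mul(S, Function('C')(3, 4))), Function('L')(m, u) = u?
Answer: -6348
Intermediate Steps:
Function('f')(R) = 1 (Function('f')(R) = Mul(-1, -1) = 1)
T = -4 (T = Add(-10, 6) = -4)
Function('C')(s, r) = 1 (Function('C')(s, r) = Pow(1, 4) = 1)
Function('G')(S, n) = Add(6, S) (Function('G')(S, n) = Add(6, Mul(S, 1)) = Add(6, S))
Mul(Function('G')(-18, T), Pow(Add(24, -1), 2)) = Mul(Add(6, -18), Pow(Add(24, -1), 2)) = Mul(-12, Pow(23, 2)) = Mul(-12, 529) = -6348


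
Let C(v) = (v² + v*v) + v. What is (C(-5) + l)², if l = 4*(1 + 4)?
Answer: 4225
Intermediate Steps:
C(v) = v + 2*v² (C(v) = (v² + v²) + v = 2*v² + v = v + 2*v²)
l = 20 (l = 4*5 = 20)
(C(-5) + l)² = (-5*(1 + 2*(-5)) + 20)² = (-5*(1 - 10) + 20)² = (-5*(-9) + 20)² = (45 + 20)² = 65² = 4225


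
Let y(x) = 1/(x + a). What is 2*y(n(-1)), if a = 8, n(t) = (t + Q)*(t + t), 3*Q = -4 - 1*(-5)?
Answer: 3/14 ≈ 0.21429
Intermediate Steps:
Q = ⅓ (Q = (-4 - 1*(-5))/3 = (-4 + 5)/3 = (⅓)*1 = ⅓ ≈ 0.33333)
n(t) = 2*t*(⅓ + t) (n(t) = (t + ⅓)*(t + t) = (⅓ + t)*(2*t) = 2*t*(⅓ + t))
y(x) = 1/(8 + x) (y(x) = 1/(x + 8) = 1/(8 + x))
2*y(n(-1)) = 2/(8 + (⅔)*(-1)*(1 + 3*(-1))) = 2/(8 + (⅔)*(-1)*(1 - 3)) = 2/(8 + (⅔)*(-1)*(-2)) = 2/(8 + 4/3) = 2/(28/3) = 2*(3/28) = 3/14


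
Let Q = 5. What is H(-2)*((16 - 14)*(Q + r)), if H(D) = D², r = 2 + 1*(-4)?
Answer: 24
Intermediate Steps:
r = -2 (r = 2 - 4 = -2)
H(-2)*((16 - 14)*(Q + r)) = (-2)²*((16 - 14)*(5 - 2)) = 4*(2*3) = 4*6 = 24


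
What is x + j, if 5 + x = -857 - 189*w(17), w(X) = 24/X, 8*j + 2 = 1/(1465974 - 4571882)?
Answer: -476924597049/422403488 ≈ -1129.1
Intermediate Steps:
j = -6211817/24847264 (j = -¼ + 1/(8*(1465974 - 4571882)) = -¼ + (⅛)/(-3105908) = -¼ + (⅛)*(-1/3105908) = -¼ - 1/24847264 = -6211817/24847264 ≈ -0.25000)
x = -19190/17 (x = -5 + (-857 - 4536/17) = -5 - 19105/17 = -19190/17 ≈ -1128.8)
x + j = -19190/17 - 6211817/24847264 = -476924597049/422403488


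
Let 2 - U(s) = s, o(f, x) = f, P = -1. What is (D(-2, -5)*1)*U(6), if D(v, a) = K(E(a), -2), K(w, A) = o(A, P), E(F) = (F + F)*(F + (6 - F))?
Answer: 8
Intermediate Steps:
E(F) = 12*F (E(F) = (2*F)*6 = 12*F)
U(s) = 2 - s
K(w, A) = A
D(v, a) = -2
(D(-2, -5)*1)*U(6) = (-2*1)*(2 - 1*6) = -2*(2 - 6) = -2*(-4) = 8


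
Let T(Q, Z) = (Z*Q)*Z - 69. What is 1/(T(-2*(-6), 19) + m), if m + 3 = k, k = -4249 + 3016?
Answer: 1/3027 ≈ 0.00033036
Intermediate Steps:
k = -1233
T(Q, Z) = -69 + Q*Z² (T(Q, Z) = (Q*Z)*Z - 69 = Q*Z² - 69 = -69 + Q*Z²)
m = -1236 (m = -3 - 1233 = -1236)
1/(T(-2*(-6), 19) + m) = 1/((-69 - 2*(-6)*19²) - 1236) = 1/((-69 + 12*361) - 1236) = 1/((-69 + 4332) - 1236) = 1/(4263 - 1236) = 1/3027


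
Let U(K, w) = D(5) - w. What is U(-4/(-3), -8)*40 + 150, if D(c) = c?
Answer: 670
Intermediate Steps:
U(K, w) = 5 - w
U(-4/(-3), -8)*40 + 150 = (5 - 1*(-8))*40 + 150 = (5 + 8)*40 + 150 = 13*40 + 150 = 520 + 150 = 670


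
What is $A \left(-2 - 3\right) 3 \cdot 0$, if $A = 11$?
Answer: $0$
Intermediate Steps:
$A \left(-2 - 3\right) 3 \cdot 0 = 11 \left(-2 - 3\right) 3 \cdot 0 = 11 \left(-5\right) 3 \cdot 0 = 11 \left(\left(-15\right) 0\right) = 11 \cdot 0 = 0$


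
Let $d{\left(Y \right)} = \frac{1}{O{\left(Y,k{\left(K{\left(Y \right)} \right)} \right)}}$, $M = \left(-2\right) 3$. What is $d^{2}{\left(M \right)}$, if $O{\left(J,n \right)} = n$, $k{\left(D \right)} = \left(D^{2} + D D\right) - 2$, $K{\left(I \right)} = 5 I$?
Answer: $\frac{1}{3232804} \approx 3.0933 \cdot 10^{-7}$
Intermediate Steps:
$k{\left(D \right)} = -2 + 2 D^{2}$ ($k{\left(D \right)} = \left(D^{2} + D^{2}\right) - 2 = 2 D^{2} - 2 = -2 + 2 D^{2}$)
$M = -6$
$d{\left(Y \right)} = \frac{1}{-2 + 50 Y^{2}}$ ($d{\left(Y \right)} = \frac{1}{-2 + 2 \left(5 Y\right)^{2}} = \frac{1}{-2 + 2 \cdot 25 Y^{2}} = \frac{1}{-2 + 50 Y^{2}}$)
$d^{2}{\left(M \right)} = \left(\frac{1}{2 \left(-1 + 25 \left(-6\right)^{2}\right)}\right)^{2} = \left(\frac{1}{2 \left(-1 + 25 \cdot 36\right)}\right)^{2} = \left(\frac{1}{2 \left(-1 + 900\right)}\right)^{2} = \left(\frac{1}{2 \cdot 899}\right)^{2} = \left(\frac{1}{2} \cdot \frac{1}{899}\right)^{2} = \left(\frac{1}{1798}\right)^{2} = \frac{1}{3232804}$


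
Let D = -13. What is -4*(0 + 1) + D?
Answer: -17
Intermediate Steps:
-4*(0 + 1) + D = -4*(0 + 1) - 13 = -4*1 - 13 = -4 - 13 = -17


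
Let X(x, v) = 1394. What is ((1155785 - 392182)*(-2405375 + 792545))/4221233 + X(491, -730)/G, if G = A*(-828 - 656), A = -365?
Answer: -333543886526087299/1143236533390 ≈ -2.9175e+5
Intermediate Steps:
G = 541660 (G = -365*(-828 - 656) = -365*(-1484) = 541660)
((1155785 - 392182)*(-2405375 + 792545))/4221233 + X(491, -730)/G = ((1155785 - 392182)*(-2405375 + 792545))/4221233 + 1394/541660 = (763603*(-1612830))*(1/4221233) + 1394*(1/541660) = -1231561826490*1/4221233 + 697/270830 = -1231561826490/4221233 + 697/270830 = -333543886526087299/1143236533390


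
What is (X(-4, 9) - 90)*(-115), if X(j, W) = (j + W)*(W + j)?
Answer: 7475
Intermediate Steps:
X(j, W) = (W + j)² (X(j, W) = (W + j)*(W + j) = (W + j)²)
(X(-4, 9) - 90)*(-115) = ((9 - 4)² - 90)*(-115) = (5² - 90)*(-115) = (25 - 90)*(-115) = -65*(-115) = 7475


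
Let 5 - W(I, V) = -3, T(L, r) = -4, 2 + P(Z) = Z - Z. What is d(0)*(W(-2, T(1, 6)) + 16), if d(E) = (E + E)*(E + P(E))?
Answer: 0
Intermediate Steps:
P(Z) = -2 (P(Z) = -2 + (Z - Z) = -2 + 0 = -2)
W(I, V) = 8 (W(I, V) = 5 - 1*(-3) = 5 + 3 = 8)
d(E) = 2*E*(-2 + E) (d(E) = (E + E)*(E - 2) = (2*E)*(-2 + E) = 2*E*(-2 + E))
d(0)*(W(-2, T(1, 6)) + 16) = (2*0*(-2 + 0))*(8 + 16) = (2*0*(-2))*24 = 0*24 = 0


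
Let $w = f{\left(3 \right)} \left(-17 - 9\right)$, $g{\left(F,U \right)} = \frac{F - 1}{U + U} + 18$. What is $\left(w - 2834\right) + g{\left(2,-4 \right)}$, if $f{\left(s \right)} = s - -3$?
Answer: $- \frac{23777}{8} \approx -2972.1$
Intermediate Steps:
$f{\left(s \right)} = 3 + s$ ($f{\left(s \right)} = s + 3 = 3 + s$)
$g{\left(F,U \right)} = 18 + \frac{-1 + F}{2 U}$ ($g{\left(F,U \right)} = \frac{-1 + F}{2 U} + 18 = 18 + \frac{-1 + F}{2 U}$)
$w = -156$ ($w = \left(3 + 3\right) \left(-17 - 9\right) = 6 \left(-26\right) = -156$)
$\left(w - 2834\right) + g{\left(2,-4 \right)} = \left(-156 - 2834\right) + \frac{-1 + 2 + 36 \left(-4\right)}{2 \left(-4\right)} = -2990 + \frac{1}{2} \left(- \frac{1}{4}\right) \left(-1 + 2 - 144\right) = -2990 + \frac{1}{2} \left(- \frac{1}{4}\right) \left(-143\right) = -2990 + \frac{143}{8} = - \frac{23777}{8}$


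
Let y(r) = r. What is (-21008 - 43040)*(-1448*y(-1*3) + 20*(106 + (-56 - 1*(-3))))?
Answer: -346115392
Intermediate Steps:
(-21008 - 43040)*(-1448*y(-1*3) + 20*(106 + (-56 - 1*(-3)))) = (-21008 - 43040)*(-(-1448)*3 + 20*(106 + (-56 - 1*(-3)))) = -64048*(-1448*(-3) + 20*(106 + (-56 + 3))) = -64048*(4344 + 20*(106 - 53)) = -64048*(4344 + 20*53) = -64048*(4344 + 1060) = -64048*5404 = -346115392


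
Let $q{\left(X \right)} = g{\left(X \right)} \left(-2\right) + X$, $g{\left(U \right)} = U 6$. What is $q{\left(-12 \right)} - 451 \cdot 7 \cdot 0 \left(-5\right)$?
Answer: $132$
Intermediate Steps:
$g{\left(U \right)} = 6 U$
$q{\left(X \right)} = - 11 X$ ($q{\left(X \right)} = 6 X \left(-2\right) + X = - 12 X + X = - 11 X$)
$q{\left(-12 \right)} - 451 \cdot 7 \cdot 0 \left(-5\right) = \left(-11\right) \left(-12\right) - 451 \cdot 7 \cdot 0 \left(-5\right) = 132 - 451 \cdot 0 \left(-5\right) = 132 - 0 = 132 + 0 = 132$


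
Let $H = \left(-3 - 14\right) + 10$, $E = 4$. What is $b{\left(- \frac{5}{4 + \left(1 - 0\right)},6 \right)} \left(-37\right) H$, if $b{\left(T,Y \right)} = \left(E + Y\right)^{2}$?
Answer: $25900$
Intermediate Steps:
$H = -7$ ($H = -17 + 10 = -7$)
$b{\left(T,Y \right)} = \left(4 + Y\right)^{2}$
$b{\left(- \frac{5}{4 + \left(1 - 0\right)},6 \right)} \left(-37\right) H = \left(4 + 6\right)^{2} \left(-37\right) \left(-7\right) = 10^{2} \left(-37\right) \left(-7\right) = 100 \left(-37\right) \left(-7\right) = \left(-3700\right) \left(-7\right) = 25900$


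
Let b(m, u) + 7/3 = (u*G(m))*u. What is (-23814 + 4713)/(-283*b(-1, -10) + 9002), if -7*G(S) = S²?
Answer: -401121/287809 ≈ -1.3937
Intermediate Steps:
G(S) = -S²/7
b(m, u) = -7/3 - m²*u²/7 (b(m, u) = -7/3 + (u*(-m²/7))*u = -7/3 + (-u*m²/7)*u = -7/3 - m²*u²/7)
(-23814 + 4713)/(-283*b(-1, -10) + 9002) = (-23814 + 4713)/(-283*(-7/3 - ⅐*(-1)²*(-10)²) + 9002) = -19101/(-283*(-7/3 - ⅐*1*100) + 9002) = -19101/(-283*(-7/3 - 100/7) + 9002) = -19101/(-283*(-349/21) + 9002) = -19101/(98767/21 + 9002) = -19101/287809/21 = -19101*21/287809 = -401121/287809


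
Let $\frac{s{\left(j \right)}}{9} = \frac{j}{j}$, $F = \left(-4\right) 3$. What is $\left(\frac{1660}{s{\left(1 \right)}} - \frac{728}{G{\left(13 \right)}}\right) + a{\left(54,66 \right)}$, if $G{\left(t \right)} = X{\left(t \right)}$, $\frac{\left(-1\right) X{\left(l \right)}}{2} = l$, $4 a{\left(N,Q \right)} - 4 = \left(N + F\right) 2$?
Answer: $\frac{2110}{9} \approx 234.44$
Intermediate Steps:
$F = -12$
$s{\left(j \right)} = 9$ ($s{\left(j \right)} = 9 \frac{j}{j} = 9 \cdot 1 = 9$)
$a{\left(N,Q \right)} = -5 + \frac{N}{2}$ ($a{\left(N,Q \right)} = 1 + \frac{\left(N - 12\right) 2}{4} = 1 + \frac{\left(-12 + N\right) 2}{4} = 1 + \frac{-24 + 2 N}{4} = 1 + \left(-6 + \frac{N}{2}\right) = -5 + \frac{N}{2}$)
$X{\left(l \right)} = - 2 l$
$G{\left(t \right)} = - 2 t$
$\left(\frac{1660}{s{\left(1 \right)}} - \frac{728}{G{\left(13 \right)}}\right) + a{\left(54,66 \right)} = \left(\frac{1660}{9} - \frac{728}{\left(-2\right) 13}\right) + \left(-5 + \frac{1}{2} \cdot 54\right) = \left(1660 \cdot \frac{1}{9} - \frac{728}{-26}\right) + \left(-5 + 27\right) = \left(\frac{1660}{9} - -28\right) + 22 = \left(\frac{1660}{9} + 28\right) + 22 = \frac{1912}{9} + 22 = \frac{2110}{9}$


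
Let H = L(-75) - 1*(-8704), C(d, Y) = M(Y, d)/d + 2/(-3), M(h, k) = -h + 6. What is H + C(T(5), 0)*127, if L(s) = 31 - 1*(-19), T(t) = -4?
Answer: 50873/6 ≈ 8478.8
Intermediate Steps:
M(h, k) = 6 - h
L(s) = 50 (L(s) = 31 + 19 = 50)
C(d, Y) = -⅔ + (6 - Y)/d (C(d, Y) = (6 - Y)/d + 2/(-3) = (6 - Y)/d + 2*(-⅓) = (6 - Y)/d - ⅔ = -⅔ + (6 - Y)/d)
H = 8754 (H = 50 - 1*(-8704) = 50 + 8704 = 8754)
H + C(T(5), 0)*127 = 8754 + ((6 - 1*0 - ⅔*(-4))/(-4))*127 = 8754 - (6 + 0 + 8/3)/4*127 = 8754 - ¼*26/3*127 = 8754 - 13/6*127 = 8754 - 1651/6 = 50873/6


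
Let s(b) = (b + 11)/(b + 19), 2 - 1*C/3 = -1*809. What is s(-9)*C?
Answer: 2433/5 ≈ 486.60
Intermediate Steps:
C = 2433 (C = 6 - (-3)*809 = 6 - 3*(-809) = 6 + 2427 = 2433)
s(b) = (11 + b)/(19 + b)
s(-9)*C = ((11 - 9)/(19 - 9))*2433 = (2/10)*2433 = ((⅒)*2)*2433 = (⅕)*2433 = 2433/5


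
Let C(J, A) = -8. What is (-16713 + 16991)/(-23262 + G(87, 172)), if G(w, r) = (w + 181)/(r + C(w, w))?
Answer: -11398/953675 ≈ -0.011952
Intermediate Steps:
G(w, r) = (181 + w)/(-8 + r) (G(w, r) = (w + 181)/(r - 8) = (181 + w)/(-8 + r))
(-16713 + 16991)/(-23262 + G(87, 172)) = (-16713 + 16991)/(-23262 + (181 + 87)/(-8 + 172)) = 278/(-23262 + 268/164) = 278/(-23262 + (1/164)*268) = 278/(-23262 + 67/41) = 278/(-953675/41) = 278*(-41/953675) = -11398/953675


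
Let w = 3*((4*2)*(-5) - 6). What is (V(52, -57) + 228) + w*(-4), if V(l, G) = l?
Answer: 832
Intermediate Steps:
w = -138 (w = 3*(8*(-5) - 6) = 3*(-40 - 6) = 3*(-46) = -138)
(V(52, -57) + 228) + w*(-4) = (52 + 228) - 138*(-4) = 280 + 552 = 832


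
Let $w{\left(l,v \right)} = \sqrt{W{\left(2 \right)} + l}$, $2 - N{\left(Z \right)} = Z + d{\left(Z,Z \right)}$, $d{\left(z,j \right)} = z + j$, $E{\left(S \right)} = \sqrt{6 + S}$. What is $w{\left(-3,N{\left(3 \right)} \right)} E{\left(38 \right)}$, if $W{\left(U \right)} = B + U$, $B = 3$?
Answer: $2 \sqrt{22} \approx 9.3808$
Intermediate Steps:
$d{\left(z,j \right)} = j + z$
$N{\left(Z \right)} = 2 - 3 Z$ ($N{\left(Z \right)} = 2 - \left(Z + \left(Z + Z\right)\right) = 2 - \left(Z + 2 Z\right) = 2 - 3 Z$)
$W{\left(U \right)} = 3 + U$
$w{\left(l,v \right)} = \sqrt{5 + l}$ ($w{\left(l,v \right)} = \sqrt{\left(3 + 2\right) + l} = \sqrt{5 + l}$)
$w{\left(-3,N{\left(3 \right)} \right)} E{\left(38 \right)} = \sqrt{5 - 3} \sqrt{6 + 38} = \sqrt{2} \sqrt{44} = \sqrt{2} \cdot 2 \sqrt{11} = 2 \sqrt{22}$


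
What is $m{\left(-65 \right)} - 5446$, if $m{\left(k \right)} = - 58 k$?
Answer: $-1676$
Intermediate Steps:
$m{\left(-65 \right)} - 5446 = \left(-58\right) \left(-65\right) - 5446 = 3770 - 5446 = -1676$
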